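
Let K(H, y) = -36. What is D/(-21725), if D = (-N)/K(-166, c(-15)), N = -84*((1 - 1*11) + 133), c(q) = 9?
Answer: 287/21725 ≈ 0.013211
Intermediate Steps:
N = -10332 (N = -84*((1 - 11) + 133) = -84*(-10 + 133) = -84*123 = -10332)
D = -287 (D = -1*(-10332)/(-36) = 10332*(-1/36) = -287)
D/(-21725) = -287/(-21725) = -287*(-1/21725) = 287/21725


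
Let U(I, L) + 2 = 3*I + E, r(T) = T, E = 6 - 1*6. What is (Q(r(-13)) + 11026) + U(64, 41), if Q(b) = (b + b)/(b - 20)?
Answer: 370154/33 ≈ 11217.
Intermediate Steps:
E = 0 (E = 6 - 6 = 0)
Q(b) = 2*b/(-20 + b) (Q(b) = (2*b)/(-20 + b) = 2*b/(-20 + b))
U(I, L) = -2 + 3*I (U(I, L) = -2 + (3*I + 0) = -2 + 3*I)
(Q(r(-13)) + 11026) + U(64, 41) = (2*(-13)/(-20 - 13) + 11026) + (-2 + 3*64) = (2*(-13)/(-33) + 11026) + (-2 + 192) = (2*(-13)*(-1/33) + 11026) + 190 = (26/33 + 11026) + 190 = 363884/33 + 190 = 370154/33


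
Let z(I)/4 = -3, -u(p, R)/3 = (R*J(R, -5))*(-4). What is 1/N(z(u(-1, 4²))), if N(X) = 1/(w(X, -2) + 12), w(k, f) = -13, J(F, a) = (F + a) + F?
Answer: -1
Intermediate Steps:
J(F, a) = a + 2*F
u(p, R) = 12*R*(-5 + 2*R) (u(p, R) = -3*R*(-5 + 2*R)*(-4) = -(-12)*R*(-5 + 2*R) = 12*R*(-5 + 2*R))
z(I) = -12 (z(I) = 4*(-3) = -12)
N(X) = -1 (N(X) = 1/(-13 + 12) = 1/(-1) = -1)
1/N(z(u(-1, 4²))) = 1/(-1) = -1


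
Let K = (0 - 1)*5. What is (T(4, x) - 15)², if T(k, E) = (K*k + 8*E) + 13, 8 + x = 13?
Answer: 324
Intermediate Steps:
x = 5 (x = -8 + 13 = 5)
K = -5 (K = -1*5 = -5)
T(k, E) = 13 - 5*k + 8*E (T(k, E) = (-5*k + 8*E) + 13 = 13 - 5*k + 8*E)
(T(4, x) - 15)² = ((13 - 5*4 + 8*5) - 15)² = ((13 - 20 + 40) - 15)² = (33 - 15)² = 18² = 324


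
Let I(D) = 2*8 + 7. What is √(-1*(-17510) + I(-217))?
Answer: √17533 ≈ 132.41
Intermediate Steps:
I(D) = 23 (I(D) = 16 + 7 = 23)
√(-1*(-17510) + I(-217)) = √(-1*(-17510) + 23) = √(17510 + 23) = √17533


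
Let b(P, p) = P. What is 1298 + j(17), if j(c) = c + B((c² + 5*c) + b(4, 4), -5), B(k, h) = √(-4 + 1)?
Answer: 1315 + I*√3 ≈ 1315.0 + 1.732*I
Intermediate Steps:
B(k, h) = I*√3 (B(k, h) = √(-3) = I*√3)
j(c) = c + I*√3
1298 + j(17) = 1298 + (17 + I*√3) = 1315 + I*√3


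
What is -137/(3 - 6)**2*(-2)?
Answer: 274/9 ≈ 30.444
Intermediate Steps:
-137/(3 - 6)**2*(-2) = -137/((-3)**2)*(-2) = -137/9*(-2) = 274/9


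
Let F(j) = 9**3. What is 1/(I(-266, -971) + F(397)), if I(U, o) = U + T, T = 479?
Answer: 1/942 ≈ 0.0010616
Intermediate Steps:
F(j) = 729
I(U, o) = 479 + U (I(U, o) = U + 479 = 479 + U)
1/(I(-266, -971) + F(397)) = 1/((479 - 266) + 729) = 1/(213 + 729) = 1/942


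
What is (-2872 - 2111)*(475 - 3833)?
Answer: 16732914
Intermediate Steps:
(-2872 - 2111)*(475 - 3833) = -4983*(-3358) = 16732914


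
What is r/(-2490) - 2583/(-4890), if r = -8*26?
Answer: 248293/405870 ≈ 0.61176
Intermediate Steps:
r = -208
r/(-2490) - 2583/(-4890) = -208/(-2490) - 2583/(-4890) = -208*(-1/2490) - 2583*(-1/4890) = 104/1245 + 861/1630 = 248293/405870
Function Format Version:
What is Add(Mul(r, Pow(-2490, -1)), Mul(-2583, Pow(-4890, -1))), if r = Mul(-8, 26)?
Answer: Rational(248293, 405870) ≈ 0.61176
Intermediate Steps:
r = -208
Add(Mul(r, Pow(-2490, -1)), Mul(-2583, Pow(-4890, -1))) = Add(Mul(-208, Pow(-2490, -1)), Mul(-2583, Pow(-4890, -1))) = Add(Mul(-208, Rational(-1, 2490)), Mul(-2583, Rational(-1, 4890))) = Add(Rational(104, 1245), Rational(861, 1630)) = Rational(248293, 405870)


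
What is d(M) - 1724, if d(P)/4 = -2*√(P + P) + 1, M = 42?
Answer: -1720 - 16*√21 ≈ -1793.3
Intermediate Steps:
d(P) = 4 - 8*√2*√P (d(P) = 4*(-2*√(P + P) + 1) = 4*(-2*√2*√P + 1) = 4*(1 - 2*√2*√P) = 4 - 8*√2*√P)
d(M) - 1724 = (4 - 8*√2*√42) - 1724 = (4 - 16*√21) - 1724 = -1720 - 16*√21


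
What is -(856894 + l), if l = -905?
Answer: -855989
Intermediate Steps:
-(856894 + l) = -(856894 - 905) = -1*855989 = -855989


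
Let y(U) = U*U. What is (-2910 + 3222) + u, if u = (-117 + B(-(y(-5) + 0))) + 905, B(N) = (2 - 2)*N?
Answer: 1100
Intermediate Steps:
y(U) = U²
B(N) = 0 (B(N) = 0*N = 0)
u = 788 (u = (-117 + 0) + 905 = -117 + 905 = 788)
(-2910 + 3222) + u = (-2910 + 3222) + 788 = 312 + 788 = 1100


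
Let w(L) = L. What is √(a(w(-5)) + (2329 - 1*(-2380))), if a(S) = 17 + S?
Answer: √4721 ≈ 68.709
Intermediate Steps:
√(a(w(-5)) + (2329 - 1*(-2380))) = √((17 - 5) + (2329 - 1*(-2380))) = √(12 + (2329 + 2380)) = √(12 + 4709) = √4721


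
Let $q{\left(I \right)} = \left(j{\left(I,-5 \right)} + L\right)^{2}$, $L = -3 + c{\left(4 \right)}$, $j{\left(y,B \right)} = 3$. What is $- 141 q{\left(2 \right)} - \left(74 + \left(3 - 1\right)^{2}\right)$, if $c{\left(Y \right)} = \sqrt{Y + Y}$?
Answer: $-1206$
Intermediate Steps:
$c{\left(Y \right)} = \sqrt{2} \sqrt{Y}$ ($c{\left(Y \right)} = \sqrt{2 Y} = \sqrt{2} \sqrt{Y}$)
$L = -3 + 2 \sqrt{2}$ ($L = -3 + \sqrt{2} \sqrt{4} = -3 + \sqrt{2} \cdot 2 = -3 + 2 \sqrt{2} \approx -0.17157$)
$q{\left(I \right)} = 8$ ($q{\left(I \right)} = \left(3 - \left(3 - 2 \sqrt{2}\right)\right)^{2} = \left(2 \sqrt{2}\right)^{2} = 8$)
$- 141 q{\left(2 \right)} - \left(74 + \left(3 - 1\right)^{2}\right) = \left(-141\right) 8 - \left(74 + \left(3 - 1\right)^{2}\right) = -1128 - 78 = -1206$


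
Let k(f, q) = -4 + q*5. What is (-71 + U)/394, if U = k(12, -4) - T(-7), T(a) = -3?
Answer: -46/197 ≈ -0.23350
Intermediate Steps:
k(f, q) = -4 + 5*q
U = -21 (U = (-4 + 5*(-4)) - 1*(-3) = (-4 - 20) + 3 = -24 + 3 = -21)
(-71 + U)/394 = (-71 - 21)/394 = (1/394)*(-92) = -46/197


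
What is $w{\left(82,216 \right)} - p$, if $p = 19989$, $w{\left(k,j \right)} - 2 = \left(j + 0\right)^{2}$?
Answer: $26669$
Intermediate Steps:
$w{\left(k,j \right)} = 2 + j^{2}$ ($w{\left(k,j \right)} = 2 + \left(j + 0\right)^{2} = 2 + j^{2}$)
$w{\left(82,216 \right)} - p = \left(2 + 216^{2}\right) - 19989 = \left(2 + 46656\right) - 19989 = 46658 - 19989 = 26669$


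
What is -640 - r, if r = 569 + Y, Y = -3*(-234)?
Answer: -1911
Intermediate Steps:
Y = 702
r = 1271 (r = 569 + 702 = 1271)
-640 - r = -640 - 1*1271 = -640 - 1271 = -1911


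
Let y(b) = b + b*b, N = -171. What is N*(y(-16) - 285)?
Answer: 7695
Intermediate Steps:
y(b) = b + b²
N*(y(-16) - 285) = -171*(-16*(1 - 16) - 285) = -171*(-16*(-15) - 285) = -171*(240 - 285) = -171*(-45) = 7695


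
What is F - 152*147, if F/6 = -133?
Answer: -23142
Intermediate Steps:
F = -798 (F = 6*(-133) = -798)
F - 152*147 = -798 - 152*147 = -798 - 22344 = -23142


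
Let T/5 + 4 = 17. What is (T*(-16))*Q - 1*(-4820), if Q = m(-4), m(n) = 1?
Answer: 3780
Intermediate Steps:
T = 65 (T = -20 + 5*17 = -20 + 85 = 65)
Q = 1
(T*(-16))*Q - 1*(-4820) = (65*(-16))*1 - 1*(-4820) = -1040*1 + 4820 = -1040 + 4820 = 3780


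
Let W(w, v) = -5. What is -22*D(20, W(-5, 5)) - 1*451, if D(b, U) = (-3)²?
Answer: -649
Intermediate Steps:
D(b, U) = 9
-22*D(20, W(-5, 5)) - 1*451 = -22*9 - 1*451 = -198 - 451 = -649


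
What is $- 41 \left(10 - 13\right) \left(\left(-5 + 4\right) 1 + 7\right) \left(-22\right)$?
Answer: $-16236$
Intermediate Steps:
$- 41 \left(10 - 13\right) \left(\left(-5 + 4\right) 1 + 7\right) \left(-22\right) = - 41 \left(- 3 \left(\left(-1\right) 1 + 7\right)\right) \left(-22\right) = - 41 \left(- 3 \left(-1 + 7\right)\right) \left(-22\right) = - 41 \left(\left(-3\right) 6\right) \left(-22\right) = \left(-41\right) \left(-18\right) \left(-22\right) = 738 \left(-22\right) = -16236$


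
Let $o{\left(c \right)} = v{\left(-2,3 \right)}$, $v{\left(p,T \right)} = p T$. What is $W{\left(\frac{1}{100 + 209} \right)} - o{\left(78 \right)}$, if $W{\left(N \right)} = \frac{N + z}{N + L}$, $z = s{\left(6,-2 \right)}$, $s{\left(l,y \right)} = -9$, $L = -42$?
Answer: $\frac{80642}{12977} \approx 6.2142$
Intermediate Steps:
$v{\left(p,T \right)} = T p$
$o{\left(c \right)} = -6$ ($o{\left(c \right)} = 3 \left(-2\right) = -6$)
$z = -9$
$W{\left(N \right)} = \frac{-9 + N}{-42 + N}$ ($W{\left(N \right)} = \frac{N - 9}{N - 42} = \frac{-9 + N}{-42 + N}$)
$W{\left(\frac{1}{100 + 209} \right)} - o{\left(78 \right)} = \frac{-9 + \frac{1}{100 + 209}}{-42 + \frac{1}{100 + 209}} - -6 = \frac{-9 + \frac{1}{309}}{-42 + \frac{1}{309}} + 6 = \frac{1}{- \frac{12977}{309}} \left(- \frac{2780}{309}\right) + 6 = \left(- \frac{309}{12977}\right) \left(- \frac{2780}{309}\right) + 6 = \frac{2780}{12977} + 6 = \frac{80642}{12977}$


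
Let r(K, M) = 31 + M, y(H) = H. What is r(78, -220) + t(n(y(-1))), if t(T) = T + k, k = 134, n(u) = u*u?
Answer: -54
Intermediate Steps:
n(u) = u²
t(T) = 134 + T (t(T) = T + 134 = 134 + T)
r(78, -220) + t(n(y(-1))) = (31 - 220) + (134 + (-1)²) = -189 + (134 + 1) = -189 + 135 = -54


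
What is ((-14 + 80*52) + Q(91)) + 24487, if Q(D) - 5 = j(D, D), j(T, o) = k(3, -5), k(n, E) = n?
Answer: 28641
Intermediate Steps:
j(T, o) = 3
Q(D) = 8 (Q(D) = 5 + 3 = 8)
((-14 + 80*52) + Q(91)) + 24487 = ((-14 + 80*52) + 8) + 24487 = ((-14 + 4160) + 8) + 24487 = (4146 + 8) + 24487 = 4154 + 24487 = 28641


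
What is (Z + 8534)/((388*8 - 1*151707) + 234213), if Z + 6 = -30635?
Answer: -22107/85610 ≈ -0.25823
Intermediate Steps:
Z = -30641 (Z = -6 - 30635 = -30641)
(Z + 8534)/((388*8 - 1*151707) + 234213) = (-30641 + 8534)/((388*8 - 1*151707) + 234213) = -22107/((3104 - 151707) + 234213) = -22107/(-148603 + 234213) = -22107/85610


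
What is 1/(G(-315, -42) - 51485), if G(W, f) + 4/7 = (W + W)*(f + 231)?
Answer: -7/1193889 ≈ -5.8632e-6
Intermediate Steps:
G(W, f) = -4/7 + 2*W*(231 + f) (G(W, f) = -4/7 + (W + W)*(f + 231) = -4/7 + (2*W)*(231 + f) = -4/7 + 2*W*(231 + f))
1/(G(-315, -42) - 51485) = 1/((-4/7 + 462*(-315) + 2*(-315)*(-42)) - 51485) = 1/((-4/7 - 145530 + 26460) - 51485) = 1/(-833494/7 - 51485) = 1/(-1193889/7) = -7/1193889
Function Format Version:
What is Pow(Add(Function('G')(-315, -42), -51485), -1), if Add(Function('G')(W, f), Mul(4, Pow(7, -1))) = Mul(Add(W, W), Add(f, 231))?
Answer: Rational(-7, 1193889) ≈ -5.8632e-6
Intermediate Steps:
Function('G')(W, f) = Add(Rational(-4, 7), Mul(2, W, Add(231, f))) (Function('G')(W, f) = Add(Rational(-4, 7), Mul(Add(W, W), Add(f, 231))) = Add(Rational(-4, 7), Mul(Mul(2, W), Add(231, f))) = Add(Rational(-4, 7), Mul(2, W, Add(231, f))))
Pow(Add(Function('G')(-315, -42), -51485), -1) = Pow(Add(Add(Rational(-4, 7), Mul(462, -315), Mul(2, -315, -42)), -51485), -1) = Pow(Add(Add(Rational(-4, 7), -145530, 26460), -51485), -1) = Pow(Add(Rational(-833494, 7), -51485), -1) = Pow(Rational(-1193889, 7), -1) = Rational(-7, 1193889)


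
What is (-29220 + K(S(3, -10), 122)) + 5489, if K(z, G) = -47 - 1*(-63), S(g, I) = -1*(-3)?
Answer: -23715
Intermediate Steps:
S(g, I) = 3
K(z, G) = 16 (K(z, G) = -47 + 63 = 16)
(-29220 + K(S(3, -10), 122)) + 5489 = (-29220 + 16) + 5489 = -29204 + 5489 = -23715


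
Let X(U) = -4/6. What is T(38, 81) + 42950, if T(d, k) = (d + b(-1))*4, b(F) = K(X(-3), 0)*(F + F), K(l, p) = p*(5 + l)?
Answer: 43102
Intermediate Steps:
X(U) = -⅔ (X(U) = -4*⅙ = -⅔)
b(F) = 0 (b(F) = (0*(5 - ⅔))*(F + F) = (0*(13/3))*(2*F) = 0*(2*F) = 0)
T(d, k) = 4*d (T(d, k) = (d + 0)*4 = d*4 = 4*d)
T(38, 81) + 42950 = 4*38 + 42950 = 152 + 42950 = 43102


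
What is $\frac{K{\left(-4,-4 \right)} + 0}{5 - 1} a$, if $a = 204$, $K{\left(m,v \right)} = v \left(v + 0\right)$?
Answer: $816$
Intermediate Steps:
$K{\left(m,v \right)} = v^{2}$ ($K{\left(m,v \right)} = v v = v^{2}$)
$\frac{K{\left(-4,-4 \right)} + 0}{5 - 1} a = \frac{\left(-4\right)^{2} + 0}{5 - 1} \cdot 204 = \frac{16 + 0}{4} \cdot 204 = 16 \cdot \frac{1}{4} \cdot 204 = 4 \cdot 204 = 816$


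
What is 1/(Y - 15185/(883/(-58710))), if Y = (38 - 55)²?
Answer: 883/891766537 ≈ 9.9017e-7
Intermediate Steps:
Y = 289 (Y = (-17)² = 289)
1/(Y - 15185/(883/(-58710))) = 1/(289 - 15185/(883/(-58710))) = 1/(289 - 15185/(883*(-1/58710))) = 1/(289 - 15185/(-883/58710)) = 1/(289 - 15185*(-58710/883)) = 1/(289 + 891511350/883) = 1/(891766537/883) = 883/891766537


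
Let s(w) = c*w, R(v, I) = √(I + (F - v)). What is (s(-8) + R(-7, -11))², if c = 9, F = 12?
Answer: 5192 - 288*√2 ≈ 4784.7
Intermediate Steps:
R(v, I) = √(12 + I - v) (R(v, I) = √(I + (12 - v)) = √(12 + I - v))
s(w) = 9*w
(s(-8) + R(-7, -11))² = (9*(-8) + √(12 - 11 - 1*(-7)))² = (-72 + √(12 - 11 + 7))² = (-72 + √8)² = (-72 + 2*√2)²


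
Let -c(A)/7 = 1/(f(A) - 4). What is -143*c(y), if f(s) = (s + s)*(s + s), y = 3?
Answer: 1001/32 ≈ 31.281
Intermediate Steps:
f(s) = 4*s**2 (f(s) = (2*s)*(2*s) = 4*s**2)
c(A) = -7/(-4 + 4*A**2) (c(A) = -7/(4*A**2 - 4) = -7/(-4 + 4*A**2))
-143*c(y) = -(-1001)/(-4 + 4*3**2) = -(-1001)/(-4 + 4*9) = -(-1001)/(-4 + 36) = -(-1001)/32 = -143*(-7/32) = 1001/32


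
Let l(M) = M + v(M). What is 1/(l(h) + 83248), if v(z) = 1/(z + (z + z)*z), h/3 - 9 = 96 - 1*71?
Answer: 20910/1742848501 ≈ 1.1998e-5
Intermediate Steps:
h = 102 (h = 27 + 3*(96 - 1*71) = 27 + 3*(96 - 71) = 27 + 3*25 = 27 + 75 = 102)
v(z) = 1/(z + 2*z²) (v(z) = 1/(z + (2*z)*z) = 1/(z + 2*z²))
l(M) = M + 1/(M*(1 + 2*M))
1/(l(h) + 83248) = 1/((102 + 1/(102*(1 + 2*102))) + 83248) = 1/((102 + 1/(102*(1 + 204))) + 83248) = 1/((102 + (1/102)/205) + 83248) = 1/((102 + (1/102)*(1/205)) + 83248) = 1/((102 + 1/20910) + 83248) = 1/(2132821/20910 + 83248) = 1/(1742848501/20910) = 20910/1742848501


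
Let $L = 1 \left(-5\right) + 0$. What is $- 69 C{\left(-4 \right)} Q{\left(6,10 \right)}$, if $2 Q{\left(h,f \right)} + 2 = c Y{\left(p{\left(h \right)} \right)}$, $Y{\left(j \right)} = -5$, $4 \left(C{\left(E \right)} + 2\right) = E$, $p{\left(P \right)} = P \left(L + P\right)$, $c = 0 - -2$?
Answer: $-1242$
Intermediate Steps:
$L = -5$ ($L = -5 + 0 = -5$)
$c = 2$ ($c = 0 + 2 = 2$)
$p{\left(P \right)} = P \left(-5 + P\right)$
$C{\left(E \right)} = -2 + \frac{E}{4}$
$Q{\left(h,f \right)} = -6$ ($Q{\left(h,f \right)} = -1 + \frac{2 \left(-5\right)}{2} = -1 + \frac{1}{2} \left(-10\right) = -1 - 5 = -6$)
$- 69 C{\left(-4 \right)} Q{\left(6,10 \right)} = - 69 \left(-2 + \frac{1}{4} \left(-4\right)\right) \left(-6\right) = - 69 \left(-2 - 1\right) \left(-6\right) = \left(-69\right) \left(-3\right) \left(-6\right) = 207 \left(-6\right) = -1242$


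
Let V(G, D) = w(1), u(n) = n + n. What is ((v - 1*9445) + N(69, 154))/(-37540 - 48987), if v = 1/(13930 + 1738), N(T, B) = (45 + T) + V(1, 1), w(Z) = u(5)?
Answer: 20863061/193672148 ≈ 0.10772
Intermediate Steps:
u(n) = 2*n
w(Z) = 10 (w(Z) = 2*5 = 10)
V(G, D) = 10
N(T, B) = 55 + T (N(T, B) = (45 + T) + 10 = 55 + T)
v = 1/15668 ≈ 6.3824e-5
((v - 1*9445) + N(69, 154))/(-37540 - 48987) = ((1/15668 - 1*9445) + (55 + 69))/(-37540 - 48987) = ((1/15668 - 9445) + 124)/(-86527) = (-147984259/15668 + 124)*(-1/86527) = -146041427/15668*(-1/86527) = 20863061/193672148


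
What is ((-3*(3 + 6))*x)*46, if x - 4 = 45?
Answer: -60858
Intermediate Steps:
x = 49 (x = 4 + 45 = 49)
((-3*(3 + 6))*x)*46 = (-3*(3 + 6)*49)*46 = (-3*9*49)*46 = -27*49*46 = -1323*46 = -60858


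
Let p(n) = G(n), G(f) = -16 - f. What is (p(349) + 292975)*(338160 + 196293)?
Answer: 156386292330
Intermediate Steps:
p(n) = -16 - n
(p(349) + 292975)*(338160 + 196293) = ((-16 - 1*349) + 292975)*(338160 + 196293) = ((-16 - 349) + 292975)*534453 = (-365 + 292975)*534453 = 292610*534453 = 156386292330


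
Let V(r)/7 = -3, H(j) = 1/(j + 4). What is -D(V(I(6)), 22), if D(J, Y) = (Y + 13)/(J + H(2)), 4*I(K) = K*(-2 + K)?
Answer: 42/25 ≈ 1.6800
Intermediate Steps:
I(K) = K*(-2 + K)/4 (I(K) = (K*(-2 + K))/4 = K*(-2 + K)/4)
H(j) = 1/(4 + j)
V(r) = -21 (V(r) = 7*(-3) = -21)
D(J, Y) = (13 + Y)/(⅙ + J) (D(J, Y) = (Y + 13)/(J + 1/(4 + 2)) = (13 + Y)/(J + 1/6) = (13 + Y)/(J + ⅙) = (13 + Y)/(⅙ + J))
-D(V(I(6)), 22) = -6*(13 + 22)/(1 + 6*(-21)) = -6*35/(1 - 126) = -6*35/(-125) = -6*(-1)*35/125 = -1*(-42/25) = 42/25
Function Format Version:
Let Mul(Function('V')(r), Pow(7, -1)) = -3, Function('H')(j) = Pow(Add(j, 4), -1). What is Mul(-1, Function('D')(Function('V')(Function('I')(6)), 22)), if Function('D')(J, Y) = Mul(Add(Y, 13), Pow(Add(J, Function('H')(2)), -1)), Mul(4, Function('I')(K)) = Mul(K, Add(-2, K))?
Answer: Rational(42, 25) ≈ 1.6800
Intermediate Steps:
Function('I')(K) = Mul(Rational(1, 4), K, Add(-2, K)) (Function('I')(K) = Mul(Rational(1, 4), Mul(K, Add(-2, K))) = Mul(Rational(1, 4), K, Add(-2, K)))
Function('H')(j) = Pow(Add(4, j), -1)
Function('V')(r) = -21 (Function('V')(r) = Mul(7, -3) = -21)
Function('D')(J, Y) = Mul(Pow(Add(Rational(1, 6), J), -1), Add(13, Y)) (Function('D')(J, Y) = Mul(Add(Y, 13), Pow(Add(J, Pow(Add(4, 2), -1)), -1)) = Mul(Add(13, Y), Pow(Add(J, Pow(6, -1)), -1)) = Mul(Add(13, Y), Pow(Add(J, Rational(1, 6)), -1)) = Mul(Add(13, Y), Pow(Add(Rational(1, 6), J), -1)) = Mul(Pow(Add(Rational(1, 6), J), -1), Add(13, Y)))
Mul(-1, Function('D')(Function('V')(Function('I')(6)), 22)) = Mul(-1, Mul(6, Pow(Add(1, Mul(6, -21)), -1), Add(13, 22))) = Mul(-1, Mul(6, Pow(Add(1, -126), -1), 35)) = Mul(-1, Mul(6, Pow(-125, -1), 35)) = Mul(-1, Mul(6, Rational(-1, 125), 35)) = Mul(-1, Rational(-42, 25)) = Rational(42, 25)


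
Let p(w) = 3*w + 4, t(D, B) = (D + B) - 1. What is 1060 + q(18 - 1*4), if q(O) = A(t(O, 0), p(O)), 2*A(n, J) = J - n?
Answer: 2153/2 ≈ 1076.5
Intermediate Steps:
t(D, B) = -1 + B + D (t(D, B) = (B + D) - 1 = -1 + B + D)
p(w) = 4 + 3*w
A(n, J) = J/2 - n/2 (A(n, J) = (J - n)/2 = J/2 - n/2)
q(O) = 5/2 + O (q(O) = (4 + 3*O)/2 - (-1 + 0 + O)/2 = (2 + 3*O/2) - (-1 + O)/2 = (2 + 3*O/2) + (½ - O/2) = 5/2 + O)
1060 + q(18 - 1*4) = 1060 + (5/2 + (18 - 1*4)) = 1060 + (5/2 + (18 - 4)) = 1060 + (5/2 + 14) = 1060 + 33/2 = 2153/2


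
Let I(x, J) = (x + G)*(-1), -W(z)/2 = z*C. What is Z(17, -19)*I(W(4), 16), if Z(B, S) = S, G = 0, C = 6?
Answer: -912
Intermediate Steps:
W(z) = -12*z (W(z) = -2*z*6 = -12*z)
I(x, J) = -x (I(x, J) = (x + 0)*(-1) = x*(-1) = -x)
Z(17, -19)*I(W(4), 16) = -(-19)*(-12*4) = -(-19)*(-48) = -19*48 = -912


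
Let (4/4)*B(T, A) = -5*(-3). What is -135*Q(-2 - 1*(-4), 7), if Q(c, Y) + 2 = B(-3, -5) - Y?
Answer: -810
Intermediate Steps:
B(T, A) = 15 (B(T, A) = -5*(-3) = 15)
Q(c, Y) = 13 - Y (Q(c, Y) = -2 + (15 - Y) = 13 - Y)
-135*Q(-2 - 1*(-4), 7) = -135*(13 - 1*7) = -135*(13 - 7) = -135*6 = -810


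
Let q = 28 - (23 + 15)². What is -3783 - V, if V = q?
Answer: -2367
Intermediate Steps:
q = -1416 (q = 28 - 1*38² = 28 - 1*1444 = 28 - 1444 = -1416)
V = -1416
-3783 - V = -3783 - 1*(-1416) = -3783 + 1416 = -2367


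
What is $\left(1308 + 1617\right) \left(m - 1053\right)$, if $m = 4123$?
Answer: $8979750$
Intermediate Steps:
$\left(1308 + 1617\right) \left(m - 1053\right) = \left(1308 + 1617\right) \left(4123 - 1053\right) = 2925 \cdot 3070 = 8979750$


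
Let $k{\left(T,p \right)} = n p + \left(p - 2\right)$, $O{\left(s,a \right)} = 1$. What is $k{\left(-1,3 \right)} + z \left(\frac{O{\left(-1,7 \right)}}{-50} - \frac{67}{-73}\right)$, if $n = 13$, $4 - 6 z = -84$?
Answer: $\frac{291094}{5475} \approx 53.168$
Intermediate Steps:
$z = \frac{44}{3}$ ($z = \frac{2}{3} - -14 = \frac{2}{3} + 14 = \frac{44}{3} \approx 14.667$)
$k{\left(T,p \right)} = -2 + 14 p$ ($k{\left(T,p \right)} = 13 p + \left(p - 2\right) = 13 p + \left(-2 + p\right) = -2 + 14 p$)
$k{\left(-1,3 \right)} + z \left(\frac{O{\left(-1,7 \right)}}{-50} - \frac{67}{-73}\right) = \left(-2 + 14 \cdot 3\right) + \frac{44 \left(1 \frac{1}{-50} - \frac{67}{-73}\right)}{3} = \left(-2 + 42\right) + \frac{44 \left(1 \left(- \frac{1}{50}\right) - - \frac{67}{73}\right)}{3} = 40 + \frac{44 \left(- \frac{1}{50} + \frac{67}{73}\right)}{3} = 40 + \frac{44}{3} \cdot \frac{3277}{3650} = 40 + \frac{72094}{5475} = \frac{291094}{5475}$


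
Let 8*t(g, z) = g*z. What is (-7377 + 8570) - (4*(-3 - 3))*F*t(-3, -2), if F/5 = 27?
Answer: 3623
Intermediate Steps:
F = 135 (F = 5*27 = 135)
t(g, z) = g*z/8 (t(g, z) = (g*z)/8 = g*z/8)
(-7377 + 8570) - (4*(-3 - 3))*F*t(-3, -2) = (-7377 + 8570) - (4*(-3 - 3))*135*(⅛)*(-3)*(-2) = 1193 - (4*(-6))*135*3/4 = 1193 - (-24*135)*3/4 = 1193 - (-3240)*3/4 = 1193 - 1*(-2430) = 1193 + 2430 = 3623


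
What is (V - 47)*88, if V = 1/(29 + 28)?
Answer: -235664/57 ≈ -4134.5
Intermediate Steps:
V = 1/57 ≈ 0.017544
(V - 47)*88 = (1/57 - 47)*88 = -2678/57*88 = -235664/57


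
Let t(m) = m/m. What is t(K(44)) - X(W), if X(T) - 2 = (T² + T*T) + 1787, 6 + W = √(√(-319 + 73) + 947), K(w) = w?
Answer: -1788 - 2*(6 - √(947 + I*√246))² ≈ -3015.4 - 25.253*I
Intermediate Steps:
W = -6 + √(947 + I*√246) (W = -6 + √(√(-319 + 73) + 947) = -6 + √(√(-246) + 947) = -6 + √(I*√246 + 947) = -6 + √(947 + I*√246) ≈ 24.774 + 0.25483*I)
X(T) = 1789 + 2*T² (X(T) = 2 + ((T² + T*T) + 1787) = 2 + ((T² + T²) + 1787) = 2 + (2*T² + 1787) = 2 + (1787 + 2*T²) = 1789 + 2*T²)
t(m) = 1
t(K(44)) - X(W) = 1 - (1789 + 2*(-6 + √(947 + I*√246))²) = 1 + (-1789 - 2*(-6 + √(947 + I*√246))²) = -1788 - 2*(-6 + √(947 + I*√246))²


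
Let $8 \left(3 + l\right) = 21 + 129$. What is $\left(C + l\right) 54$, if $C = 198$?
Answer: $\frac{23085}{2} \approx 11543.0$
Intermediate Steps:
$l = \frac{63}{4}$ ($l = -3 + \frac{21 + 129}{8} = -3 + \frac{1}{8} \cdot 150 = -3 + \frac{75}{4} = \frac{63}{4} \approx 15.75$)
$\left(C + l\right) 54 = \left(198 + \frac{63}{4}\right) 54 = \frac{855}{4} \cdot 54 = \frac{23085}{2}$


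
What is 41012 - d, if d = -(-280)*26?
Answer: 33732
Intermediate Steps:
d = 7280 (d = -40*(-182) = 7280)
41012 - d = 41012 - 1*7280 = 41012 - 7280 = 33732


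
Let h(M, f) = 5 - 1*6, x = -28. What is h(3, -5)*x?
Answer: 28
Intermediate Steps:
h(M, f) = -1 (h(M, f) = 5 - 6 = -1)
h(3, -5)*x = -1*(-28) = 28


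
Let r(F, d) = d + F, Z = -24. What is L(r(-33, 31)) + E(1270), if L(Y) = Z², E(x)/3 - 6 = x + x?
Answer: 8214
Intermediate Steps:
r(F, d) = F + d
E(x) = 18 + 6*x (E(x) = 18 + 3*(x + x) = 18 + 3*(2*x) = 18 + 6*x)
L(Y) = 576 (L(Y) = (-24)² = 576)
L(r(-33, 31)) + E(1270) = 576 + (18 + 6*1270) = 576 + (18 + 7620) = 576 + 7638 = 8214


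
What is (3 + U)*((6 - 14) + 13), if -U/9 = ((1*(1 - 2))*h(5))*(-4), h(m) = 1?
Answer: -165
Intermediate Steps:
U = -36 (U = -9*(1*(1 - 2))*1*(-4) = -9*(1*(-1))*1*(-4) = -9*(-1*1)*(-4) = -(-9)*(-4) = -9*4 = -36)
(3 + U)*((6 - 14) + 13) = (3 - 36)*((6 - 14) + 13) = -33*(-8 + 13) = -33*5 = -165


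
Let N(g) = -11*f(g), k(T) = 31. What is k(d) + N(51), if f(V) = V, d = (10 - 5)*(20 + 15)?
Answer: -530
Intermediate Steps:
d = 175 (d = 5*35 = 175)
N(g) = -11*g
k(d) + N(51) = 31 - 11*51 = 31 - 561 = -530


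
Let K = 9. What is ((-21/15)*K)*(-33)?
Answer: 2079/5 ≈ 415.80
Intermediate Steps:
((-21/15)*K)*(-33) = (-21/15*9)*(-33) = (-21*1/15*9)*(-33) = -7/5*9*(-33) = -63/5*(-33) = 2079/5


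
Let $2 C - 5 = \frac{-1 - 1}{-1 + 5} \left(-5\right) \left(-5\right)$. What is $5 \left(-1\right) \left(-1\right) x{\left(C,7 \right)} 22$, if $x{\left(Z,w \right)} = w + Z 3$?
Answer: $- \frac{935}{2} \approx -467.5$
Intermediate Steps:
$C = - \frac{15}{4}$ ($C = \frac{5}{2} + \frac{\frac{-1 - 1}{-1 + 5} \left(-5\right) \left(-5\right)}{2} = \frac{5}{2} + \frac{- \frac{2}{4} \left(-5\right) \left(-5\right)}{2} = \frac{5}{2} + \frac{\left(-2\right) \frac{1}{4} \left(-5\right) \left(-5\right)}{2} = \frac{5}{2} + \frac{\left(- \frac{1}{2}\right) \left(-5\right) \left(-5\right)}{2} = \frac{5}{2} + \frac{\frac{5}{2} \left(-5\right)}{2} = \frac{5}{2} + \frac{1}{2} \left(- \frac{25}{2}\right) = \frac{5}{2} - \frac{25}{4} = - \frac{15}{4} \approx -3.75$)
$x{\left(Z,w \right)} = w + 3 Z$
$5 \left(-1\right) \left(-1\right) x{\left(C,7 \right)} 22 = 5 \left(-1\right) \left(-1\right) \left(7 + 3 \left(- \frac{15}{4}\right)\right) 22 = \left(-5\right) \left(-1\right) \left(7 - \frac{45}{4}\right) 22 = 5 \left(- \frac{17}{4}\right) 22 = \left(- \frac{85}{4}\right) 22 = - \frac{935}{2}$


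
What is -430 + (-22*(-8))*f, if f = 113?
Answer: 19458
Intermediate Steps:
-430 + (-22*(-8))*f = -430 - 22*(-8)*113 = -430 + 176*113 = -430 + 19888 = 19458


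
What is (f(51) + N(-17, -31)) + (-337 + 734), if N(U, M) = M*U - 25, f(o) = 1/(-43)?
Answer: 38656/43 ≈ 898.98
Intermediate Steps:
f(o) = -1/43
N(U, M) = -25 + M*U
(f(51) + N(-17, -31)) + (-337 + 734) = (-1/43 + (-25 - 31*(-17))) + (-337 + 734) = (-1/43 + (-25 + 527)) + 397 = (-1/43 + 502) + 397 = 21585/43 + 397 = 38656/43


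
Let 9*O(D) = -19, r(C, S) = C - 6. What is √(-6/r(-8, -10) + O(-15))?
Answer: I*√742/21 ≈ 1.2971*I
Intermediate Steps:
r(C, S) = -6 + C
O(D) = -19/9 (O(D) = (⅑)*(-19) = -19/9)
√(-6/r(-8, -10) + O(-15)) = √(-6/(-6 - 8) - 19/9) = √(-6/(-14) - 19/9) = √(-6*(-1/14) - 19/9) = √(3/7 - 19/9) = √(-106/63) = I*√742/21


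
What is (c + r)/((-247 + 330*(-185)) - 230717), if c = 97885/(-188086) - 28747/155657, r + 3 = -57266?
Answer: 1676679572780725/8549265407219028 ≈ 0.19612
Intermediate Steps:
r = -57269 (r = -3 - 57266 = -57269)
c = -20643393687/29276902502 (c = 97885*(-1/188086) - 28747*1/155657 = -97885/188086 - 28747/155657 = -20643393687/29276902502 ≈ -0.70511)
(c + r)/((-247 + 330*(-185)) - 230717) = (-20643393687/29276902502 - 57269)/((-247 + 330*(-185)) - 230717) = -1676679572780725/(29276902502*((-247 - 61050) - 230717)) = -1676679572780725/(29276902502*(-61297 - 230717)) = -1676679572780725/29276902502/(-292014) = -1676679572780725/29276902502*(-1/292014) = 1676679572780725/8549265407219028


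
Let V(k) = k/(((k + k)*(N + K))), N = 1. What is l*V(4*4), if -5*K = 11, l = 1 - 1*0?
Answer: -5/12 ≈ -0.41667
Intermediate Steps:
l = 1 (l = 1 + 0 = 1)
K = -11/5 (K = -1/5*11 = -11/5 ≈ -2.2000)
V(k) = -5/12 (V(k) = k/(((k + k)*(1 - 11/5))) = k/(((2*k)*(-6/5))) = k/((-12*k/5)) = k*(-5/(12*k)) = -5/12)
l*V(4*4) = 1*(-5/12) = -5/12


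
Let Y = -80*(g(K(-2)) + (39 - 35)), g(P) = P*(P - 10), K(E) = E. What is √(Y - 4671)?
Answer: I*√6911 ≈ 83.132*I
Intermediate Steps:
g(P) = P*(-10 + P)
Y = -2240 (Y = -80*(-2*(-10 - 2) + (39 - 35)) = -80*(-2*(-12) + 4) = -80*(24 + 4) = -80*28 = -2240)
√(Y - 4671) = √(-2240 - 4671) = √(-6911) = I*√6911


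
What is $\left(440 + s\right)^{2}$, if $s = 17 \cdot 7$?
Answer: $312481$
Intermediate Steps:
$s = 119$
$\left(440 + s\right)^{2} = \left(440 + 119\right)^{2} = 559^{2} = 312481$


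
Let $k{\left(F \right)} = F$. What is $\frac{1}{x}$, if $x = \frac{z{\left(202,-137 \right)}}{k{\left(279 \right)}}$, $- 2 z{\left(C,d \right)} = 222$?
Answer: $- \frac{93}{37} \approx -2.5135$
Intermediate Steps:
$z{\left(C,d \right)} = -111$ ($z{\left(C,d \right)} = \left(- \frac{1}{2}\right) 222 = -111$)
$x = - \frac{37}{93}$ ($x = - \frac{111}{279} = \left(-111\right) \frac{1}{279} = - \frac{37}{93} \approx -0.39785$)
$\frac{1}{x} = \frac{1}{- \frac{37}{93}} = - \frac{93}{37}$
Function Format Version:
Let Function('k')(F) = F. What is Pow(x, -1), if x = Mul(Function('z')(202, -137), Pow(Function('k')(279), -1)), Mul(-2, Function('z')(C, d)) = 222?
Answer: Rational(-93, 37) ≈ -2.5135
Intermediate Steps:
Function('z')(C, d) = -111 (Function('z')(C, d) = Mul(Rational(-1, 2), 222) = -111)
x = Rational(-37, 93) (x = Mul(-111, Pow(279, -1)) = Mul(-111, Rational(1, 279)) = Rational(-37, 93) ≈ -0.39785)
Pow(x, -1) = Pow(Rational(-37, 93), -1) = Rational(-93, 37)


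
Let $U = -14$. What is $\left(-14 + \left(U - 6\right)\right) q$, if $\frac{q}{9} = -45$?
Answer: $13770$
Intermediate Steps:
$q = -405$ ($q = 9 \left(-45\right) = -405$)
$\left(-14 + \left(U - 6\right)\right) q = \left(-14 - 20\right) \left(-405\right) = \left(-34\right) \left(-405\right) = 13770$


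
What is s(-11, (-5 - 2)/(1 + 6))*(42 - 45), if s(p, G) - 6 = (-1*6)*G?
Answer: -36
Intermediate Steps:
s(p, G) = 6 - 6*G (s(p, G) = 6 + (-1*6)*G = 6 - 6*G)
s(-11, (-5 - 2)/(1 + 6))*(42 - 45) = (6 - 6*(-5 - 2)/(1 + 6))*(42 - 45) = (6 - (-42)/7)*(-3) = (6 - 6*(-1))*(-3) = (6 + 6)*(-3) = 12*(-3) = -36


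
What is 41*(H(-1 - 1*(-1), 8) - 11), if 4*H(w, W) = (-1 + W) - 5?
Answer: -861/2 ≈ -430.50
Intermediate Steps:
H(w, W) = -3/2 + W/4 (H(w, W) = ((-1 + W) - 5)/4 = (-6 + W)/4 = -3/2 + W/4)
41*(H(-1 - 1*(-1), 8) - 11) = 41*((-3/2 + (¼)*8) - 11) = 41*((-3/2 + 2) - 11) = 41*(½ - 11) = 41*(-21/2) = -861/2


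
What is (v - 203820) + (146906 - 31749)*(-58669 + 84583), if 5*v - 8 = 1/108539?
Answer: 1619388138745523/542695 ≈ 2.9840e+9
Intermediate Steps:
v = 868313/542695 (v = 8/5 + (⅕)/108539 = 8/5 + (⅕)*(1/108539) = 8/5 + 1/542695 = 868313/542695 ≈ 1.6000)
(v - 203820) + (146906 - 31749)*(-58669 + 84583) = (868313/542695 - 203820) + (146906 - 31749)*(-58669 + 84583) = -110611226587/542695 + 115157*25914 = -110611226587/542695 + 2984178498 = 1619388138745523/542695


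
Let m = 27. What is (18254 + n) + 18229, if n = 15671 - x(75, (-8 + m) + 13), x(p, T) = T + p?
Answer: 52047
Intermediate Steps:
n = 15564 (n = 15671 - (((-8 + 27) + 13) + 75) = 15671 - ((19 + 13) + 75) = 15671 - (32 + 75) = 15671 - 1*107 = 15671 - 107 = 15564)
(18254 + n) + 18229 = (18254 + 15564) + 18229 = 33818 + 18229 = 52047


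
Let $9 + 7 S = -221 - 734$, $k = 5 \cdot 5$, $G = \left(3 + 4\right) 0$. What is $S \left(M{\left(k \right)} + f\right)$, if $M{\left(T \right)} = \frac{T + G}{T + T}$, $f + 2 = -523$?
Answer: $\frac{505618}{7} \approx 72231.0$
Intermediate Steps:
$f = -525$ ($f = -2 - 523 = -525$)
$G = 0$ ($G = 7 \cdot 0 = 0$)
$k = 25$
$M{\left(T \right)} = \frac{1}{2}$ ($M{\left(T \right)} = \frac{T + 0}{T + T} = \frac{T}{2 T} = T \frac{1}{2 T} = \frac{1}{2}$)
$S = - \frac{964}{7}$ ($S = - \frac{9}{7} + \frac{-221 - 734}{7} = - \frac{9}{7} + \frac{1}{7} \left(-955\right) = - \frac{9}{7} - \frac{955}{7} = - \frac{964}{7} \approx -137.71$)
$S \left(M{\left(k \right)} + f\right) = - \frac{964 \left(\frac{1}{2} - 525\right)}{7} = \left(- \frac{964}{7}\right) \left(- \frac{1049}{2}\right) = \frac{505618}{7}$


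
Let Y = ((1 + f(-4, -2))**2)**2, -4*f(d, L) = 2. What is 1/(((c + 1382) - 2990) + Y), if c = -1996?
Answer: -16/57663 ≈ -0.00027747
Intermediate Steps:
f(d, L) = -1/2 (f(d, L) = -1/4*2 = -1/2)
Y = 1/16 (Y = ((1 - 1/2)**2)**2 = ((1/2)**2)**2 = (1/4)**2 = 1/16 ≈ 0.062500)
1/(((c + 1382) - 2990) + Y) = 1/(((-1996 + 1382) - 2990) + 1/16) = 1/((-614 - 2990) + 1/16) = 1/(-3604 + 1/16) = 1/(-57663/16) = -16/57663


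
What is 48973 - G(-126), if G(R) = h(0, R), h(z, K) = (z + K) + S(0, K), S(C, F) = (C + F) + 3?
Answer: 49222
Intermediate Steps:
S(C, F) = 3 + C + F
h(z, K) = 3 + z + 2*K (h(z, K) = (z + K) + (3 + 0 + K) = (K + z) + (3 + K) = 3 + z + 2*K)
G(R) = 3 + 2*R (G(R) = 3 + 0 + 2*R = 3 + 2*R)
48973 - G(-126) = 48973 - (3 + 2*(-126)) = 48973 - (3 - 252) = 48973 - 1*(-249) = 48973 + 249 = 49222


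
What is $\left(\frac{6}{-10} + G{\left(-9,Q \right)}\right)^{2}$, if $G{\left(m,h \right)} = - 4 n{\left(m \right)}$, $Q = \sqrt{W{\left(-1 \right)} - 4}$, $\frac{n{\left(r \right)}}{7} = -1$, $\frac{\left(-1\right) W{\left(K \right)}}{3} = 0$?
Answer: $\frac{18769}{25} \approx 750.76$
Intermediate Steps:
$W{\left(K \right)} = 0$ ($W{\left(K \right)} = \left(-3\right) 0 = 0$)
$n{\left(r \right)} = -7$ ($n{\left(r \right)} = 7 \left(-1\right) = -7$)
$Q = 2 i$ ($Q = \sqrt{0 - 4} = \sqrt{-4} = 2 i \approx 2.0 i$)
$G{\left(m,h \right)} = 28$ ($G{\left(m,h \right)} = \left(-4\right) \left(-7\right) = 28$)
$\left(\frac{6}{-10} + G{\left(-9,Q \right)}\right)^{2} = \left(\frac{6}{-10} + 28\right)^{2} = \left(6 \left(- \frac{1}{10}\right) + 28\right)^{2} = \left(- \frac{3}{5} + 28\right)^{2} = \left(\frac{137}{5}\right)^{2} = \frac{18769}{25}$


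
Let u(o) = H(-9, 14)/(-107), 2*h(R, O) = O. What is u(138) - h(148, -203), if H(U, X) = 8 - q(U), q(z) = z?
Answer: 21687/214 ≈ 101.34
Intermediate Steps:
h(R, O) = O/2
H(U, X) = 8 - U
u(o) = -17/107 (u(o) = (8 - 1*(-9))/(-107) = (8 + 9)*(-1/107) = 17*(-1/107) = -17/107)
u(138) - h(148, -203) = -17/107 - (-203)/2 = -17/107 - 1*(-203/2) = -17/107 + 203/2 = 21687/214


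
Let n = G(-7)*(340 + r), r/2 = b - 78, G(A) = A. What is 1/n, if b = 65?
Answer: -1/2198 ≈ -0.00045496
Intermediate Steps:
r = -26 (r = 2*(65 - 78) = 2*(-13) = -26)
n = -2198 (n = -7*(340 - 26) = -7*314 = -2198)
1/n = 1/(-2198) = -1/2198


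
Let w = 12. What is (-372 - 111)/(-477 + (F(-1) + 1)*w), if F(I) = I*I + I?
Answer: 161/155 ≈ 1.0387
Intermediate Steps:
F(I) = I + I**2 (F(I) = I**2 + I = I + I**2)
(-372 - 111)/(-477 + (F(-1) + 1)*w) = (-372 - 111)/(-477 + (-(1 - 1) + 1)*12) = -483/(-477 + (-1*0 + 1)*12) = -483/(-477 + (0 + 1)*12) = -483/(-477 + 1*12) = -483/(-477 + 12) = -483/(-465) = -483*(-1/465) = 161/155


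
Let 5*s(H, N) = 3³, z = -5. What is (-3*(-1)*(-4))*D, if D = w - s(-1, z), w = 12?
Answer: -396/5 ≈ -79.200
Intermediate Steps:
s(H, N) = 27/5 (s(H, N) = (⅕)*3³ = (⅕)*27 = 27/5)
D = 33/5 (D = 12 - 1*27/5 = 12 - 27/5 = 33/5 ≈ 6.6000)
(-3*(-1)*(-4))*D = (-3*(-1)*(-4))*(33/5) = (3*(-4))*(33/5) = -12*33/5 = -396/5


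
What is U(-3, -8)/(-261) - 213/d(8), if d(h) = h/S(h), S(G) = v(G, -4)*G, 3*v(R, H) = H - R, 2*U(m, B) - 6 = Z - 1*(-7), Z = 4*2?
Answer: 148241/174 ≈ 851.96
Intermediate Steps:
Z = 8
U(m, B) = 21/2 (U(m, B) = 3 + (8 - 1*(-7))/2 = 3 + (8 + 7)/2 = 3 + (1/2)*15 = 3 + 15/2 = 21/2)
v(R, H) = -R/3 + H/3 (v(R, H) = (H - R)/3 = -R/3 + H/3)
S(G) = G*(-4/3 - G/3) (S(G) = (-G/3 + (1/3)*(-4))*G = (-G/3 - 4/3)*G = (-4/3 - G/3)*G = G*(-4/3 - G/3))
d(h) = -3/(4 + h) (d(h) = h/((-h*(4 + h)/3)) = h*(-3/(h*(4 + h))) = -3/(4 + h))
U(-3, -8)/(-261) - 213/d(8) = (21/2)/(-261) - 213/((-3/(4 + 8))) = (21/2)*(-1/261) - 213/((-3/12)) = -7/174 - 213/((-3*1/12)) = -7/174 - 213/(-1/4) = -7/174 - 213*(-4) = -7/174 + 852 = 148241/174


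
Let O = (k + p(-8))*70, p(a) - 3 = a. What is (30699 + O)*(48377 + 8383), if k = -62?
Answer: 1476270840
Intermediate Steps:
p(a) = 3 + a
O = -4690 (O = (-62 + (3 - 8))*70 = (-62 - 5)*70 = -67*70 = -4690)
(30699 + O)*(48377 + 8383) = (30699 - 4690)*(48377 + 8383) = 26009*56760 = 1476270840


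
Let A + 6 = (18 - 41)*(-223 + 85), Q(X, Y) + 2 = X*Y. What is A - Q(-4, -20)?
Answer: 3090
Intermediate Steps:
Q(X, Y) = -2 + X*Y
A = 3168 (A = -6 + (18 - 41)*(-223 + 85) = -6 - 23*(-138) = -6 + 3174 = 3168)
A - Q(-4, -20) = 3168 - (-2 - 4*(-20)) = 3168 - (-2 + 80) = 3168 - 1*78 = 3168 - 78 = 3090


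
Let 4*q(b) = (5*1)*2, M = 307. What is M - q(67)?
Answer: 609/2 ≈ 304.50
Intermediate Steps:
q(b) = 5/2 (q(b) = ((5*1)*2)/4 = (5*2)/4 = (¼)*10 = 5/2)
M - q(67) = 307 - 1*5/2 = 307 - 5/2 = 609/2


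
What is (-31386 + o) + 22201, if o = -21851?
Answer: -31036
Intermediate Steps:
(-31386 + o) + 22201 = (-31386 - 21851) + 22201 = -53237 + 22201 = -31036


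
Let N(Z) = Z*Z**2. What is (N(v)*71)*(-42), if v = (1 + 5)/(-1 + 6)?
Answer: -644112/125 ≈ -5152.9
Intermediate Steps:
v = 6/5 ≈ 1.2000
N(Z) = Z**3
(N(v)*71)*(-42) = ((6/5)**3*71)*(-42) = ((216/125)*71)*(-42) = (15336/125)*(-42) = -644112/125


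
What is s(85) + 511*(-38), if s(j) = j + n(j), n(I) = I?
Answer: -19248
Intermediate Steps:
s(j) = 2*j (s(j) = j + j = 2*j)
s(85) + 511*(-38) = 2*85 + 511*(-38) = 170 - 19418 = -19248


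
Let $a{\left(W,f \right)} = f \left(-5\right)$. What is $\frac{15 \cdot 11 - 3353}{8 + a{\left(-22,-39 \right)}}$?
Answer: $- \frac{3188}{203} \approx -15.704$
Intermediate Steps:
$a{\left(W,f \right)} = - 5 f$
$\frac{15 \cdot 11 - 3353}{8 + a{\left(-22,-39 \right)}} = \frac{15 \cdot 11 - 3353}{8 - -195} = \frac{165 - 3353}{8 + 195} = - \frac{3188}{203}$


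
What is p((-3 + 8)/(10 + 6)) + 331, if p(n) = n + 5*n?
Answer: 2663/8 ≈ 332.88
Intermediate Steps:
p(n) = 6*n
p((-3 + 8)/(10 + 6)) + 331 = 6*((-3 + 8)/(10 + 6)) + 331 = 6*(5/16) + 331 = 15/8 + 331 = 2663/8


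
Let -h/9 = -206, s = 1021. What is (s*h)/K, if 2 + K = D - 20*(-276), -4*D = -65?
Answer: 2523912/7379 ≈ 342.04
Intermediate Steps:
D = 65/4 (D = -1/4*(-65) = 65/4 ≈ 16.250)
h = 1854 (h = -9*(-206) = 1854)
K = 22137/4 (K = -2 + (65/4 - 20*(-276)) = -2 + (65/4 + 5520) = -2 + 22145/4 = 22137/4 ≈ 5534.3)
(s*h)/K = (1021*1854)/(22137/4) = 1892934*(4/22137) = 2523912/7379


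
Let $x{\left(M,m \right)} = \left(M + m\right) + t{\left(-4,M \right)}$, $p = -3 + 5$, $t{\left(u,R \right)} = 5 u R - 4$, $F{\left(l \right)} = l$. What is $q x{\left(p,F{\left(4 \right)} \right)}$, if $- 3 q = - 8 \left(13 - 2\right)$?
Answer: $- \frac{3344}{3} \approx -1114.7$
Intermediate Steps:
$t{\left(u,R \right)} = -4 + 5 R u$ ($t{\left(u,R \right)} = 5 R u - 4 = -4 + 5 R u$)
$q = \frac{88}{3}$ ($q = - \frac{\left(-8\right) \left(13 - 2\right)}{3} = - \frac{\left(-8\right) 11}{3} = \left(- \frac{1}{3}\right) \left(-88\right) = \frac{88}{3} \approx 29.333$)
$p = 2$
$x{\left(M,m \right)} = -4 + m - 19 M$ ($x{\left(M,m \right)} = \left(M + m\right) + \left(-4 + 5 M \left(-4\right)\right) = \left(M + m\right) - \left(4 + 20 M\right) = -4 + m - 19 M$)
$q x{\left(p,F{\left(4 \right)} \right)} = \frac{88 \left(-4 + 4 - 38\right)}{3} = \frac{88}{3} \left(-38\right) = - \frac{3344}{3}$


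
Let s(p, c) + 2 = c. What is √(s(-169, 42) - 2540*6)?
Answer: 20*I*√38 ≈ 123.29*I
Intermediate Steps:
s(p, c) = -2 + c
√(s(-169, 42) - 2540*6) = √((-2 + 42) - 2540*6) = √(40 - 508*30) = √(40 - 15240) = √(-15200) = 20*I*√38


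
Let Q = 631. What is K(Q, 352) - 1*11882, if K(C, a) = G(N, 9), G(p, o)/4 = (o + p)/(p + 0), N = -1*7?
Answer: -83182/7 ≈ -11883.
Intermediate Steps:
N = -7
G(p, o) = 4*(o + p)/p (G(p, o) = 4*((o + p)/(p + 0)) = 4*((o + p)/p) = 4*(o + p)/p)
K(C, a) = -8/7 (K(C, a) = 4 + 4*9/(-7) = 4 + 4*9*(-⅐) = 4 - 36/7 = -8/7)
K(Q, 352) - 1*11882 = -8/7 - 1*11882 = -8/7 - 11882 = -83182/7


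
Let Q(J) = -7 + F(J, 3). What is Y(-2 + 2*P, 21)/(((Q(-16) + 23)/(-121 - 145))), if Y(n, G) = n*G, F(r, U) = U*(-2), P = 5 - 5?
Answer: 5586/5 ≈ 1117.2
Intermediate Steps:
P = 0
F(r, U) = -2*U
Q(J) = -13 (Q(J) = -7 - 2*3 = -7 - 6 = -13)
Y(n, G) = G*n
Y(-2 + 2*P, 21)/(((Q(-16) + 23)/(-121 - 145))) = (21*(-2 + 2*0))/(((-13 + 23)/(-121 - 145))) = (21*(-2 + 0))/((10/(-266))) = (21*(-2))/((10*(-1/266))) = -42/(-5/133) = -42*(-133/5) = 5586/5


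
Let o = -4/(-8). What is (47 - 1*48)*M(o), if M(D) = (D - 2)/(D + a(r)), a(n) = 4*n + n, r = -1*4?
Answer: -1/13 ≈ -0.076923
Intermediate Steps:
r = -4
a(n) = 5*n
o = ½ (o = -4*(-⅛) = ½ ≈ 0.50000)
M(D) = (-2 + D)/(-20 + D) (M(D) = (D - 2)/(D + 5*(-4)) = (-2 + D)/(D - 20) = (-2 + D)/(-20 + D))
(47 - 1*48)*M(o) = (47 - 1*48)*((-2 + ½)/(-20 + ½)) = (47 - 48)*(-3/2/(-39/2)) = -(-2)*(-3)/(39*2) = -1*1/13 = -1/13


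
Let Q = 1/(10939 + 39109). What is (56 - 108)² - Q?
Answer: 135329791/50048 ≈ 2704.0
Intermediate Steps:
Q = 1/50048 ≈ 1.9981e-5
(56 - 108)² - Q = (56 - 108)² - 1*1/50048 = (-52)² - 1/50048 = 2704 - 1/50048 = 135329791/50048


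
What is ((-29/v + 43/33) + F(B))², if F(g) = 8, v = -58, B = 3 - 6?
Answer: 418609/4356 ≈ 96.099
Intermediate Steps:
B = -3
((-29/v + 43/33) + F(B))² = ((-29/(-58) + 43/33) + 8)² = ((-29*(-1/58) + 43*(1/33)) + 8)² = ((½ + 43/33) + 8)² = (119/66 + 8)² = (647/66)² = 418609/4356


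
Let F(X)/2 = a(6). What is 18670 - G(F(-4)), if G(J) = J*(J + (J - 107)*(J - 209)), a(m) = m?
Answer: -206054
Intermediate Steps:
F(X) = 12 (F(X) = 2*6 = 12)
G(J) = J*(J + (-209 + J)*(-107 + J)) (G(J) = J*(J + (-107 + J)*(-209 + J)) = J*(J + (-209 + J)*(-107 + J)))
18670 - G(F(-4)) = 18670 - 12*(22363 + 12² - 315*12) = 18670 - 12*(22363 + 144 - 3780) = 18670 - 12*18727 = 18670 - 1*224724 = 18670 - 224724 = -206054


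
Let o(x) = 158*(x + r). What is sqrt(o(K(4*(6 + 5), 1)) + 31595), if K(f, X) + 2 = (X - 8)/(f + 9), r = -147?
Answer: sqrt(22562259)/53 ≈ 89.622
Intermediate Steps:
K(f, X) = -2 + (-8 + X)/(9 + f) (K(f, X) = -2 + (X - 8)/(f + 9) = -2 + (-8 + X)/(9 + f))
o(x) = -23226 + 158*x (o(x) = 158*(x - 147) = 158*(-147 + x) = -23226 + 158*x)
sqrt(o(K(4*(6 + 5), 1)) + 31595) = sqrt((-23226 + 158*((-26 + 1 - 8*(6 + 5))/(9 + 4*(6 + 5)))) + 31595) = sqrt((-23226 + 158*((-26 + 1 - 8*11)/(9 + 4*11))) + 31595) = sqrt((-23226 + 158*((-26 + 1 - 2*44)/(9 + 44))) + 31595) = sqrt((-23226 + 158*((-26 + 1 - 88)/53)) + 31595) = sqrt((-23226 + 158*((1/53)*(-113))) + 31595) = sqrt((-23226 + 158*(-113/53)) + 31595) = sqrt((-23226 - 17854/53) + 31595) = sqrt(-1248832/53 + 31595) = sqrt(425703/53) = sqrt(22562259)/53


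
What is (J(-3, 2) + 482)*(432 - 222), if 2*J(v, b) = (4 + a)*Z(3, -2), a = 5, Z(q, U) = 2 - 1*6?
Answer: 97440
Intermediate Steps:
Z(q, U) = -4 (Z(q, U) = 2 - 6 = -4)
J(v, b) = -18 (J(v, b) = ((4 + 5)*(-4))/2 = (9*(-4))/2 = (½)*(-36) = -18)
(J(-3, 2) + 482)*(432 - 222) = (-18 + 482)*(432 - 222) = 464*210 = 97440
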